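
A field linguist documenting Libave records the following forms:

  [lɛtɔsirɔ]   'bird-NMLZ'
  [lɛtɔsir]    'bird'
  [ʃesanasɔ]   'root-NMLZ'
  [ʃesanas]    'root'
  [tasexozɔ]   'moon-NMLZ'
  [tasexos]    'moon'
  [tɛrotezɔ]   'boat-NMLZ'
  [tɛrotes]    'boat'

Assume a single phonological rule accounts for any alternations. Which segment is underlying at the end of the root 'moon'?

The stem for 'moon' ends in [z] in [tasexozɔ] but [s] in [tasexos].
If /s/ were underlying and a rule turned it into [z] before the NMLZ suffix, 'root' would also alternate; but it has [s] in both [ʃesanasɔ] and [ʃesanas].
The underlying segment must be /z/; voiced obstruents become voiceless word-finally, yielding [s] there.

/z/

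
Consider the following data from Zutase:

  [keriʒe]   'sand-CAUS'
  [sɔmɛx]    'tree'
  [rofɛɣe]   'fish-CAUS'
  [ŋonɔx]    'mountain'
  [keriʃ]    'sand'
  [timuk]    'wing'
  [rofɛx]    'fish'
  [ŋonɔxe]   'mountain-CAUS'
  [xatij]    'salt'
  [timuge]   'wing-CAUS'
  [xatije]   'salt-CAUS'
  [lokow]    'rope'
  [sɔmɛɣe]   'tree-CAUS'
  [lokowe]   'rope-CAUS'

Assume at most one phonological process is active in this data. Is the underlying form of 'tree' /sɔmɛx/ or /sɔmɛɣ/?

The stem for 'tree' ends in [ɣ] in [sɔmɛɣe] but [x] in [sɔmɛx].
The stem 'mountain' ([ŋonɔxe], [ŋonɔx]) shows [x] unchanged in both environments, so [x] cannot be basic with [ɣ] derived before the CAUS suffix.
Therefore /ɣ/ is basic and [x] is derived by word-final obstruent devoicing (voiced obstruents become voiceless word-finally).

/sɔmɛɣ/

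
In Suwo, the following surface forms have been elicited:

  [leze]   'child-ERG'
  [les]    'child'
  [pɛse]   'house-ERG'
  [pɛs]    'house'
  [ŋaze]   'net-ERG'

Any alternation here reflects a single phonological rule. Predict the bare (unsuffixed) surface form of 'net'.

'child' shows [z] ~ [s] at the end of the stem ([leze] vs [les]).
But 'house' keeps [s] in both environments ([pɛse], [pɛs]), so there is no rule changing /s/ to [z] before the ERG suffix.
So /z/ is underlying, and a rule of word-final obstruent devoicing — voiced obstruents become voiceless word-finally — gives [s].
From [ŋaze] the stem 'net' is /ŋaz/; word-finally this yields [ŋas].

[ŋas]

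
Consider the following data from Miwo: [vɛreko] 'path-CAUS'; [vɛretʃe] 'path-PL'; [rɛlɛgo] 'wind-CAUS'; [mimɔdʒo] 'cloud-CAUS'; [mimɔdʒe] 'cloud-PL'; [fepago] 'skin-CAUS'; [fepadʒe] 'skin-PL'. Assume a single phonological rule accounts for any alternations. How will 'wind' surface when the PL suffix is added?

[rɛlɛdʒe]

'skin' shows [g] ~ [dʒ] at the end of the stem ([fepago] vs [fepadʒe]).
The stem 'cloud' ([mimɔdʒo], [mimɔdʒe]) shows [dʒ] unchanged in both environments, so [dʒ] cannot be basic with [g] derived before the CAUS suffix.
The alternation reflects palatalization before a front vowel: /k/ and /g/ become palato-alveolar [tʃ] and [dʒ] before a front vowel. /g/ is underlying.
From [rɛlɛgo] the stem 'wind' is /rɛlɛg/; before a front vowel this yields [rɛlɛdʒe].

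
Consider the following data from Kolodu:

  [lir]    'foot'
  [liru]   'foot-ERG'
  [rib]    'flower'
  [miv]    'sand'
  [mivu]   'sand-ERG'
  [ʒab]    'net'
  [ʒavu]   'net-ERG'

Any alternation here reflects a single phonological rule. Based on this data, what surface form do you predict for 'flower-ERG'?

[rivu]

'net' shows [b] ~ [v] at the end of the stem ([ʒab] vs [ʒavu]).
Compare 'sand', with invariant [v] in [miv] and [mivu]: an analysis with underlying /v/ and a rule producing [b] in isolation would wrongly predict alternation here too.
The alternation reflects intervocalic spirantization: voiced stops become fricatives between vowels. /b/ is underlying.
From [rib] the stem 'flower' is /rib/; between vowels this yields [rivu].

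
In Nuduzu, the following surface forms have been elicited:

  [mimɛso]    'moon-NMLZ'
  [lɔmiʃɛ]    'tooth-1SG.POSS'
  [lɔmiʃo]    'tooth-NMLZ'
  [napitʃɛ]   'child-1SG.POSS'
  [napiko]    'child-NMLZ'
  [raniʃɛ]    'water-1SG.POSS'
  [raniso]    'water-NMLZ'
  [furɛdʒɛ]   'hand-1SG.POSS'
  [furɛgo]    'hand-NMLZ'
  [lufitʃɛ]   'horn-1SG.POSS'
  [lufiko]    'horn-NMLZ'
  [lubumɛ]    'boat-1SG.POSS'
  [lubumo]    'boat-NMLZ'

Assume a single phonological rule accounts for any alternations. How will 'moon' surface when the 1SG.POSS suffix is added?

[mimɛʃɛ]

The stem for 'water' ends in [ʃ] in [raniʃɛ] but [s] in [raniso].
If /ʃ/ were underlying and a rule turned it into [s] before the NMLZ suffix, 'tooth' would also alternate; but it has [ʃ] in both [lɔmiʃɛ] and [lɔmiʃo].
The alternation reflects palatalization before a front vowel: /k/, /g/ and /s/ become palato-alveolar [tʃ], [dʒ] and [ʃ] before a front vowel. /s/ is underlying.
From [mimɛso] the stem 'moon' is /mimɛs/; before a front vowel this yields [mimɛʃɛ].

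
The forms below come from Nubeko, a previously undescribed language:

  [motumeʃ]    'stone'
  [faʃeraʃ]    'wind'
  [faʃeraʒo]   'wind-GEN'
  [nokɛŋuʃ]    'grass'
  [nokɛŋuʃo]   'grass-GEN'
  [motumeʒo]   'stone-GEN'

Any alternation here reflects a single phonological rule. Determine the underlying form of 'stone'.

/motumeʒ/

The root 'stone' surfaces as [motumeʒo] and [motumeʃ], with a stem-final [ʒ] ~ [ʃ] alternation.
The stem 'grass' ([nokɛŋuʃo], [nokɛŋuʃ]) shows [ʃ] unchanged in both environments, so [ʃ] cannot be basic with [ʒ] derived before the GEN suffix.
The underlying segment must be /ʒ/; voiced obstruents become voiceless word-finally, yielding [ʃ] there.
Hence 'stone' is /motumeʒ/ underlyingly.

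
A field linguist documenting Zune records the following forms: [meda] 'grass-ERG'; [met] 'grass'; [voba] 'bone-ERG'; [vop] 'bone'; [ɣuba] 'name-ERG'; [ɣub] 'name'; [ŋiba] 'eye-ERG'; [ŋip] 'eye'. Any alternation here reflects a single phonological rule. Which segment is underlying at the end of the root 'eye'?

/p/

The root 'eye' surfaces as [ŋiba] and [ŋip], with a stem-final [b] ~ [p] alternation.
The stem 'name' ([ɣuba], [ɣub]) shows [b] unchanged in both environments, so [b] cannot be basic with [p] derived in isolation.
The alternation reflects intervocalic voicing: voiceless stops become voiced between vowels. /p/ is underlying.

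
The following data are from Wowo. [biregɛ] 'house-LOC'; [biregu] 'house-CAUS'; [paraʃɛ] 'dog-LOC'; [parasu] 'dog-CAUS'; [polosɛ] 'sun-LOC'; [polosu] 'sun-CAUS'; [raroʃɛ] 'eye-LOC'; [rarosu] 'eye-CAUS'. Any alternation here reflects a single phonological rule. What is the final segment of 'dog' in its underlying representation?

The root 'dog' surfaces as [paraʃɛ] and [parasu], with a stem-final [ʃ] ~ [s] alternation.
But 'sun' keeps [s] in both environments ([polosɛ], [polosu]), so there is no rule changing /s/ to [ʃ] before the LOC suffix.
The alternation reflects depalatalization: palato-alveolar /ʃ/ becomes [s] when no front vowel follows. /ʃ/ is underlying.

/ʃ/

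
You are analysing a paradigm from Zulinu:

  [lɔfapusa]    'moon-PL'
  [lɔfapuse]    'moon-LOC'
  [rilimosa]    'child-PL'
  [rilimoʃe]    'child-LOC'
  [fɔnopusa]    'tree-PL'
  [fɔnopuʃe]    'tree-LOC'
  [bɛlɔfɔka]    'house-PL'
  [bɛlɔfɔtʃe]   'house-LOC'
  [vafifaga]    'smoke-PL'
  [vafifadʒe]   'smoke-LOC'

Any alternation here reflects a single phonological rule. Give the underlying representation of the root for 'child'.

/rilimoʃ/

The stem for 'child' ends in [s] in [rilimosa] but [ʃ] in [rilimoʃe].
Compare 'moon', with invariant [s] in [lɔfapusa] and [lɔfapuse]: an analysis with underlying /s/ and a rule producing [ʃ] before the LOC suffix would wrongly predict alternation here too.
The alternation reflects depalatalization: palato-alveolar /tʃ/, /dʒ/ and /ʃ/ become [k], [g] and [s] when no front vowel follows. /ʃ/ is underlying.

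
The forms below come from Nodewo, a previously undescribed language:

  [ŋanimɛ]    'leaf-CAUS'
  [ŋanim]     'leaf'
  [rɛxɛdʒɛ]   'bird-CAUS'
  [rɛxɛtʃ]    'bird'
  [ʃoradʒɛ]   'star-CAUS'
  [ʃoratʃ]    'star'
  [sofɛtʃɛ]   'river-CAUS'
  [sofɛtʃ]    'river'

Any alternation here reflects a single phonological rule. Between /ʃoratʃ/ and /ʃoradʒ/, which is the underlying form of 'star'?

/ʃoradʒ/

In [ʃoradʒɛ] and [ʃoratʃ] the final segment of 'star' alternates: [dʒ] ~ [tʃ].
The stem 'river' ([sofɛtʃɛ], [sofɛtʃ]) shows [tʃ] unchanged in both environments, so [tʃ] cannot be basic with [dʒ] derived before the CAUS suffix.
So /dʒ/ is underlying, and a rule of word-final obstruent devoicing — voiced obstruents become voiceless word-finally — gives [tʃ].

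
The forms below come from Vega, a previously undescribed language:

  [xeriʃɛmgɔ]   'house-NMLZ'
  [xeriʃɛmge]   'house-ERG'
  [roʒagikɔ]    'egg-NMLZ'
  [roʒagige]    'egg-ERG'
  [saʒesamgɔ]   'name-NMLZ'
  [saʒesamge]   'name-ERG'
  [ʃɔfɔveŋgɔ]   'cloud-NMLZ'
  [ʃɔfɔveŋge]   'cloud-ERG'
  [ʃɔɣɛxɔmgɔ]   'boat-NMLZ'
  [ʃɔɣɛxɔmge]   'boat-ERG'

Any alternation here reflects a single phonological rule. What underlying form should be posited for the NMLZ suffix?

/-kɔ/

The NMLZ suffix surfaces as [-gɔ] and [-kɔ], depending on the final segment of the stem.
The ERG suffix, which begins with [g], is invariant after every stem; so [g] is not altered by any rule here.
So the underlying form is /-kɔ/, and voiceless stops become voiced after a nasal.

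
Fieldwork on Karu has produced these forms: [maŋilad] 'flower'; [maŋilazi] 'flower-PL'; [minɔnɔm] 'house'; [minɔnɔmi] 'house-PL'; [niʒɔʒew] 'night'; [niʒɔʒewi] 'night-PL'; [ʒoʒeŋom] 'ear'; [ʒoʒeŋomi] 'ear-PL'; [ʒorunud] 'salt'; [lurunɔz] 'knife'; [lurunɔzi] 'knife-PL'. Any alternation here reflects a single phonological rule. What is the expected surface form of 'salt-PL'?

[ʒorunuzi]

The root 'flower' surfaces as [maŋilad] and [maŋilazi], with a stem-final [d] ~ [z] alternation.
The stem 'knife' ([lurunɔz], [lurunɔzi]) shows [z] unchanged in both environments, so [z] cannot be basic with [d] derived in isolation.
The underlying segment must be /d/; voiced stops become fricatives between vowels, yielding [z] there.
From [ʒorunud] the stem 'salt' is /ʒorunud/; between vowels this yields [ʒorunuzi].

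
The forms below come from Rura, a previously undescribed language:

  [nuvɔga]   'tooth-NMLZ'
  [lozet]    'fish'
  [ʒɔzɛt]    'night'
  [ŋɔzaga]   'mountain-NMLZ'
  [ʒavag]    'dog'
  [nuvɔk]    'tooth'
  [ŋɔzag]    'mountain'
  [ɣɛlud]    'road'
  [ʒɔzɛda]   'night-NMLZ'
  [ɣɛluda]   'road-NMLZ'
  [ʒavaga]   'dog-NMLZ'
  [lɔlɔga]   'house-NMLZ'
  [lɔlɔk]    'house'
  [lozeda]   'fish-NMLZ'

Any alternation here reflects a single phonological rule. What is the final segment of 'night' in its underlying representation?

The root 'night' surfaces as [ʒɔzɛt] and [ʒɔzɛda], with a stem-final [t] ~ [d] alternation.
If /d/ were underlying and a rule turned it into [t] in isolation, 'road' would also alternate; but it has [d] in both [ɣɛlud] and [ɣɛluda].
The underlying segment must be /t/; voiceless stops become voiced between vowels, yielding [d] there.

/t/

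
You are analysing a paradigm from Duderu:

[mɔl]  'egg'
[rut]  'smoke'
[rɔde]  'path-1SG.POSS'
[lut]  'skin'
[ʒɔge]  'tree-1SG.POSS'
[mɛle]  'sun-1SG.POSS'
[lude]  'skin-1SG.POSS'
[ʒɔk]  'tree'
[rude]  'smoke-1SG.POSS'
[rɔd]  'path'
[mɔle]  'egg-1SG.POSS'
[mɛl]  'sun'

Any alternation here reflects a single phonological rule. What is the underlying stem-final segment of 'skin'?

'skin' shows [t] ~ [d] at the end of the stem ([lut] vs [lude]).
But 'path' keeps [d] in both environments ([rɔd], [rɔde]), so there is no rule changing /d/ to [t] in isolation.
The underlying segment must be /t/; voiceless stops become voiced between vowels, yielding [d] there.

/t/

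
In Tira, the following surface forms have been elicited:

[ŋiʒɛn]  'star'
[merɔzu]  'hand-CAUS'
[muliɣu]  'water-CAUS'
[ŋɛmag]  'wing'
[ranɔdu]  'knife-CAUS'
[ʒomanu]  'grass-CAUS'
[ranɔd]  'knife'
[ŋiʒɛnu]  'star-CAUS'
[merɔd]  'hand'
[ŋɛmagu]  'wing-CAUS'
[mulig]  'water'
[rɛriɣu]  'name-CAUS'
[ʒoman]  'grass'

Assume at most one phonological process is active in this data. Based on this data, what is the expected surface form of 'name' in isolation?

'water' shows [ɣ] ~ [g] at the end of the stem ([muliɣu] vs [mulig]).
If /g/ were underlying and a rule turned it into [ɣ] before the CAUS suffix, 'wing' would also alternate; but it has [g] in both [ŋɛmagu] and [ŋɛmag].
The underlying segment must be /ɣ/; voiced fricatives become stops word-finally, yielding [g] there.
The one attested form of 'name', [rɛriɣu], shows underlying /rɛriɣ/. Applying the same rule word-finally gives [rɛrig].

[rɛrig]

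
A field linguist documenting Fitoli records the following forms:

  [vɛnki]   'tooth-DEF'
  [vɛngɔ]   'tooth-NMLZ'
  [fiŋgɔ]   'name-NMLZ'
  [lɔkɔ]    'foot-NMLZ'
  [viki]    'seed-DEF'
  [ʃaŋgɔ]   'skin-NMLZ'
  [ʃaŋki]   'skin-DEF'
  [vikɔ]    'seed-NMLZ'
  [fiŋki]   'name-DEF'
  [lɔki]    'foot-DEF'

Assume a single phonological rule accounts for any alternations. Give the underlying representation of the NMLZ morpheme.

/-gɔ/

The NMLZ suffix surfaces as [-gɔ] and [-kɔ], depending on the final segment of the stem.
The DEF suffix, which begins with [k], is invariant after every stem; so [k] is not altered by any rule here.
So the underlying form is /-gɔ/, and voiced stops become voiceless after a vowel.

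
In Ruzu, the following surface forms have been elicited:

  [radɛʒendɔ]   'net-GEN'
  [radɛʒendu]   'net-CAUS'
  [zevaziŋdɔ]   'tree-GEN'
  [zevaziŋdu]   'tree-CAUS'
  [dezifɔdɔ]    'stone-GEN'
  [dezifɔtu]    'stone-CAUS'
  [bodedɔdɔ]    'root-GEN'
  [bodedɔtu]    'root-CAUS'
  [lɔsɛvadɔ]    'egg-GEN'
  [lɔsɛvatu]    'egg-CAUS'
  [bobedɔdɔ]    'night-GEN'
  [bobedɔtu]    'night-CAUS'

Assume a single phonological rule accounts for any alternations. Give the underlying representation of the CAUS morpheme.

/-tu/

The CAUS morpheme has two allomorphs, [-du] and [-tu].
By contrast the GEN suffix keeps its initial [d] throughout — that segment must be underlying.
So the underlying form is /-tu/, and voiceless stops become voiced after a nasal.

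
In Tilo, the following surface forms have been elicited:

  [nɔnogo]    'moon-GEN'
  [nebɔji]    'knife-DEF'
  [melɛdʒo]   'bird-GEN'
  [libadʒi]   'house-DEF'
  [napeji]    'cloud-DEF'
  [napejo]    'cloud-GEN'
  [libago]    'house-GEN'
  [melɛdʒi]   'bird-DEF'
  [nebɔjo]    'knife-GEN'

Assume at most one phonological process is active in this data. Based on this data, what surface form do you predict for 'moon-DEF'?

'house' shows [g] ~ [dʒ] at the end of the stem ([libago] vs [libadʒi]).
Compare 'bird', with invariant [dʒ] in [melɛdʒo] and [melɛdʒi]: an analysis with underlying /dʒ/ and a rule producing [g] before the GEN suffix would wrongly predict alternation here too.
Therefore /g/ is basic and [dʒ] is derived by palatalization before a front vowel (/g/ becomes palato-alveolar [dʒ] before a front vowel).
From [nɔnogo] the stem 'moon' is /nɔnog/; before a front vowel this yields [nɔnodʒi].

[nɔnodʒi]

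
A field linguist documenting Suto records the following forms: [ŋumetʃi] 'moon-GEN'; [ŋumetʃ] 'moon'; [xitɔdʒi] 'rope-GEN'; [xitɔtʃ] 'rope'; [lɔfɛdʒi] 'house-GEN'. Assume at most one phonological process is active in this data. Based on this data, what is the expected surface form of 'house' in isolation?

[lɔfɛtʃ]

The root 'rope' surfaces as [xitɔdʒi] and [xitɔtʃ], with a stem-final [dʒ] ~ [tʃ] alternation.
The stem 'moon' ([ŋumetʃi], [ŋumetʃ]) shows [tʃ] unchanged in both environments, so [tʃ] cannot be basic with [dʒ] derived before the GEN suffix.
The alternation reflects word-final obstruent devoicing: voiced obstruents become voiceless word-finally. /dʒ/ is underlying.
From [lɔfɛdʒi] the stem 'house' is /lɔfɛdʒ/; word-finally this yields [lɔfɛtʃ].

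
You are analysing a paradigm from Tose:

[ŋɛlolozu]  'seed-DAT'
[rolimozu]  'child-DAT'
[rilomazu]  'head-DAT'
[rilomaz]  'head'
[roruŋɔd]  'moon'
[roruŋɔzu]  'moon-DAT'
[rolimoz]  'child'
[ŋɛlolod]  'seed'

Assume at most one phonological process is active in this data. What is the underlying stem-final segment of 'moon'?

The stem for 'moon' ends in [d] in [roruŋɔd] but [z] in [roruŋɔzu].
The stem 'head' ([rilomaz], [rilomazu]) shows [z] unchanged in both environments, so [z] cannot be basic with [d] derived in isolation.
The alternation reflects intervocalic spirantization: voiced stops become fricatives between vowels. /d/ is underlying.

/d/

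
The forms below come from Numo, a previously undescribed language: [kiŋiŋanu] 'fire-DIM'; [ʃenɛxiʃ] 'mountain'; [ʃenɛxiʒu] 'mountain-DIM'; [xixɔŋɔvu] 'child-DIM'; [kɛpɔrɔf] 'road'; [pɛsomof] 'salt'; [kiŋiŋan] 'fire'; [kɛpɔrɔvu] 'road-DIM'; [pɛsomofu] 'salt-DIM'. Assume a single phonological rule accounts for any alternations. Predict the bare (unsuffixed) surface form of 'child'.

[xixɔŋɔf]

'road' shows [f] ~ [v] at the end of the stem ([kɛpɔrɔf] vs [kɛpɔrɔvu]).
If /f/ were underlying and a rule turned it into [v] before the DIM suffix, 'salt' would also alternate; but it has [f] in both [pɛsomof] and [pɛsomofu].
So /v/ is underlying, and a rule of word-final obstruent devoicing — voiced obstruents become voiceless word-finally — gives [f].
From [xixɔŋɔvu] the stem 'child' is /xixɔŋɔv/; word-finally this yields [xixɔŋɔf].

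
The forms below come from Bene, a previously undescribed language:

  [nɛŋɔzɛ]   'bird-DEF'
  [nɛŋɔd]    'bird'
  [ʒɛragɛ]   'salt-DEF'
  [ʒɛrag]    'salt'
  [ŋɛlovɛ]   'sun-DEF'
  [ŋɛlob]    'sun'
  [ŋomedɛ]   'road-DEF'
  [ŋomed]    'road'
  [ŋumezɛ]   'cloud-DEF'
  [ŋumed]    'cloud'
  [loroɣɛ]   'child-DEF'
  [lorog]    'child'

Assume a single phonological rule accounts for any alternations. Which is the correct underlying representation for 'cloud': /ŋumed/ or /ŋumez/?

In [ŋumezɛ] and [ŋumed] the final segment of 'cloud' alternates: [z] ~ [d].
If /d/ were underlying and a rule turned it into [z] before the DEF suffix, 'road' would also alternate; but it has [d] in both [ŋomedɛ] and [ŋomed].
The underlying segment must be /z/; voiced fricatives become stops word-finally, yielding [d] there.

/ŋumez/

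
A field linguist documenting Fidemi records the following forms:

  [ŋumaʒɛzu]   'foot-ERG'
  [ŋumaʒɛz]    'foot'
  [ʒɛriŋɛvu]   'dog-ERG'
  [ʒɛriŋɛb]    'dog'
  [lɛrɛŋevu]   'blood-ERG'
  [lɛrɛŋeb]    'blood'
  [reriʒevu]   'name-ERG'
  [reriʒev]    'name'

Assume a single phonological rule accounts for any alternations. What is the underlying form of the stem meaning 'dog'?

The stem for 'dog' ends in [v] in [ʒɛriŋɛvu] but [b] in [ʒɛriŋɛb].
But 'name' keeps [v] in both environments ([reriʒevu], [reriʒev]), so there is no rule changing /v/ to [b] in isolation.
The underlying segment must be /b/; voiced stops become fricatives between vowels, yielding [v] there.
So 'dog' = /ʒɛriŋɛb/.

/ʒɛriŋɛb/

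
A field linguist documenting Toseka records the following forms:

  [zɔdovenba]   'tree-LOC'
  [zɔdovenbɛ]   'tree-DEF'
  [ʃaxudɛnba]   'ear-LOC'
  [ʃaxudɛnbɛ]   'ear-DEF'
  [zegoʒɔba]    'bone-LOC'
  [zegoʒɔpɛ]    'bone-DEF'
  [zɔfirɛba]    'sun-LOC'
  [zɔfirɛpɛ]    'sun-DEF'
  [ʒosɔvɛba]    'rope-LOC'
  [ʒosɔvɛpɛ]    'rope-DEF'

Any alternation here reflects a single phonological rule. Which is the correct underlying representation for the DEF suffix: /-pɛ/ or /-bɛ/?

The DEF morpheme has two allomorphs, [-bɛ] and [-pɛ].
By contrast the LOC suffix keeps its initial [b] throughout — that segment must be underlying.
The DEF suffix is therefore /-pɛ/ underlyingly, with post-nasal voicing: voiceless stops become voiced after a nasal.

/-pɛ/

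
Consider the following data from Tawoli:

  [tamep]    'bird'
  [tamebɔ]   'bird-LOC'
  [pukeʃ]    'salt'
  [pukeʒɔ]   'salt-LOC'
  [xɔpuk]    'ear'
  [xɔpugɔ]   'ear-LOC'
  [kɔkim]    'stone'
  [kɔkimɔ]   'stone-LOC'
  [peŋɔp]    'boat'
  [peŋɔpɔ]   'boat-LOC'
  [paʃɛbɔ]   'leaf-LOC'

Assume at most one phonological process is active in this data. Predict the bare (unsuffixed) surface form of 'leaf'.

The stem for 'bird' ends in [p] in [tamep] but [b] in [tamebɔ].
The stem 'boat' ([peŋɔp], [peŋɔpɔ]) shows [p] unchanged in both environments, so [p] cannot be basic with [b] derived before the LOC suffix.
The underlying segment must be /b/; voiced obstruents become voiceless word-finally, yielding [p] there.
The one attested form of 'leaf', [paʃɛbɔ], shows underlying /paʃɛb/. Applying the same rule word-finally gives [paʃɛp].

[paʃɛp]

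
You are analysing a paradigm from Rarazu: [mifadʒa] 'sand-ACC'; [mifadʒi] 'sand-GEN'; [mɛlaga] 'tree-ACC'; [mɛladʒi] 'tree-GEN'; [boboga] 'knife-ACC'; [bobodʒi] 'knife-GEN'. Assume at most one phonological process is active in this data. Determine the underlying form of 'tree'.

'tree' shows [g] ~ [dʒ] at the end of the stem ([mɛlaga] vs [mɛladʒi]).
If /dʒ/ were underlying and a rule turned it into [g] before the ACC suffix, 'sand' would also alternate; but it has [dʒ] in both [mifadʒa] and [mifadʒi].
The underlying segment must be /g/; /g/ becomes palato-alveolar [dʒ] before a front vowel, yielding [dʒ] there.
The underlying form of 'tree' is therefore /mɛlag/.

/mɛlag/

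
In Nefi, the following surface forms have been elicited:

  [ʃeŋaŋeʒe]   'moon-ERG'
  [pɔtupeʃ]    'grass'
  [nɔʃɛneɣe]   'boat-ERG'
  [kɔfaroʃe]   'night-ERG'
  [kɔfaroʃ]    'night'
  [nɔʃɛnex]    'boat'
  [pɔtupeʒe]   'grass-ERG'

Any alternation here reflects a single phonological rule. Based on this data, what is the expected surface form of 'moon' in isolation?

The root 'grass' surfaces as [pɔtupeʃ] and [pɔtupeʒe], with a stem-final [ʃ] ~ [ʒ] alternation.
The stem 'night' ([kɔfaroʃ], [kɔfaroʃe]) shows [ʃ] unchanged in both environments, so [ʃ] cannot be basic with [ʒ] derived before the ERG suffix.
The alternation reflects word-final obstruent devoicing: voiced obstruents become voiceless word-finally. /ʒ/ is underlying.
The one attested form of 'moon', [ʃeŋaŋeʒe], shows underlying /ʃeŋaŋeʒ/. Applying the same rule word-finally gives [ʃeŋaŋeʃ].

[ʃeŋaŋeʃ]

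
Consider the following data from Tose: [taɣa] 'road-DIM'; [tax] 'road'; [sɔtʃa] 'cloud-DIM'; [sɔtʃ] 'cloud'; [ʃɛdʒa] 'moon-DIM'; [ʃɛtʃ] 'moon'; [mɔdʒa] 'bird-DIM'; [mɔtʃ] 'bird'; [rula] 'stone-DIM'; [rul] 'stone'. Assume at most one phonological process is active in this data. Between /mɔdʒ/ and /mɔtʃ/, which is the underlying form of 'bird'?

/mɔdʒ/

In [mɔdʒa] and [mɔtʃ] the final segment of 'bird' alternates: [dʒ] ~ [tʃ].
If /tʃ/ were underlying and a rule turned it into [dʒ] before the DIM suffix, 'cloud' would also alternate; but it has [tʃ] in both [sɔtʃa] and [sɔtʃ].
Therefore /dʒ/ is basic and [tʃ] is derived by word-final obstruent devoicing (voiced obstruents become voiceless word-finally).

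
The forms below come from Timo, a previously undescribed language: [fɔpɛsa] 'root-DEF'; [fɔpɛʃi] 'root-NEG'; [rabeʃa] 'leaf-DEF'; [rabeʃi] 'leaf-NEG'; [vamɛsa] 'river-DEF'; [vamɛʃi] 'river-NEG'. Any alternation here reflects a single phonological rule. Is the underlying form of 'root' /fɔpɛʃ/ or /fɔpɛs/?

The root 'root' surfaces as [fɔpɛsa] and [fɔpɛʃi], with a stem-final [s] ~ [ʃ] alternation.
The stem 'leaf' ([rabeʃa], [rabeʃi]) shows [ʃ] unchanged in both environments, so [ʃ] cannot be basic with [s] derived before the DEF suffix.
Therefore /s/ is basic and [ʃ] is derived by palatalization before a front vowel (/s/ becomes palato-alveolar [ʃ] before a front vowel).

/fɔpɛs/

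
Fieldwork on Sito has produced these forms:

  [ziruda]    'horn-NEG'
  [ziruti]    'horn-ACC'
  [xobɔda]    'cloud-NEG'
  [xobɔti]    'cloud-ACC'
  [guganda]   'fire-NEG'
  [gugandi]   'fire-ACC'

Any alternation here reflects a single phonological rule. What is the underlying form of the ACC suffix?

The ACC suffix surfaces as [-di] and [-ti], depending on the final segment of the stem.
By contrast the NEG suffix keeps its initial [d] throughout — that segment must be underlying.
So the underlying form is /-ti/, and voiceless stops become voiced after a nasal.

/-ti/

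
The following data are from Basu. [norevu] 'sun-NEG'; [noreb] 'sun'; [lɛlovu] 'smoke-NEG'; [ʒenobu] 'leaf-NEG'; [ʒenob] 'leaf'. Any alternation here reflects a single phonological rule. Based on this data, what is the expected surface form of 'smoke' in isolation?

[lɛlob]

'sun' shows [v] ~ [b] at the end of the stem ([norevu] vs [noreb]).
The stem 'leaf' ([ʒenobu], [ʒenob]) shows [b] unchanged in both environments, so [b] cannot be basic with [v] derived before the NEG suffix.
The alternation reflects word-final hardening: voiced fricatives become stops word-finally. /v/ is underlying.
From [lɛlovu] the stem 'smoke' is /lɛlov/; word-finally this yields [lɛlob].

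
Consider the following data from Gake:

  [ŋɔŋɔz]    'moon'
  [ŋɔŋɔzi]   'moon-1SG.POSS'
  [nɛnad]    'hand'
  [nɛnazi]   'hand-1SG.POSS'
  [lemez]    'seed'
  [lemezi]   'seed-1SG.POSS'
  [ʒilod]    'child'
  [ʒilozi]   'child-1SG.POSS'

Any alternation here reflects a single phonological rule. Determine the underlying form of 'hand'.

'hand' shows [d] ~ [z] at the end of the stem ([nɛnad] vs [nɛnazi]).
If /z/ were underlying and a rule turned it into [d] in isolation, 'seed' would also alternate; but it has [z] in both [lemez] and [lemezi].
The underlying segment must be /d/; voiced stops become fricatives between vowels, yielding [z] there.
So 'hand' = /nɛnad/.

/nɛnad/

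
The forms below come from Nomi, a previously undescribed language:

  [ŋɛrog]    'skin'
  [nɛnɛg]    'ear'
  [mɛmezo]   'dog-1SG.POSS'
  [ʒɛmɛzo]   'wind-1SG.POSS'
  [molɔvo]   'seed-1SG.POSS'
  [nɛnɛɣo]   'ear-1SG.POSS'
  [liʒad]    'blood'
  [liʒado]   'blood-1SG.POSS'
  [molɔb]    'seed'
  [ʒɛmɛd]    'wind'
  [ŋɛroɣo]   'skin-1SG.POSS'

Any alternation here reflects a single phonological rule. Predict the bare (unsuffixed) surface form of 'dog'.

'wind' shows [d] ~ [z] at the end of the stem ([ʒɛmɛd] vs [ʒɛmɛzo]).
The stem 'blood' ([liʒad], [liʒado]) shows [d] unchanged in both environments, so [d] cannot be basic with [z] derived before the 1SG.POSS suffix.
Therefore /z/ is basic and [d] is derived by word-final hardening (voiced fricatives become stops word-finally).
The one attested form of 'dog', [mɛmezo], shows underlying /mɛmez/. Applying the same rule word-finally gives [mɛmed].

[mɛmed]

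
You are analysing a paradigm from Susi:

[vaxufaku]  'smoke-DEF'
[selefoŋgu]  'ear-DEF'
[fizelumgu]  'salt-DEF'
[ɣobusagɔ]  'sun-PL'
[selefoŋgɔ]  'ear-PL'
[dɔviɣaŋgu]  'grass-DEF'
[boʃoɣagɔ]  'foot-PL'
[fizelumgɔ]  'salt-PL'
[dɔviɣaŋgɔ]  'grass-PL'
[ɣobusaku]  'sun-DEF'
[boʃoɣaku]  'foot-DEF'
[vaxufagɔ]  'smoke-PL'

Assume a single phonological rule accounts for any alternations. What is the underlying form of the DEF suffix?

The DEF suffix surfaces as [-gu] and [-ku], depending on the final segment of the stem.
By contrast the PL suffix keeps its initial [g] throughout — that segment must be underlying.
The DEF suffix is therefore /-ku/ underlyingly, with post-nasal voicing: voiceless stops become voiced after a nasal.

/-ku/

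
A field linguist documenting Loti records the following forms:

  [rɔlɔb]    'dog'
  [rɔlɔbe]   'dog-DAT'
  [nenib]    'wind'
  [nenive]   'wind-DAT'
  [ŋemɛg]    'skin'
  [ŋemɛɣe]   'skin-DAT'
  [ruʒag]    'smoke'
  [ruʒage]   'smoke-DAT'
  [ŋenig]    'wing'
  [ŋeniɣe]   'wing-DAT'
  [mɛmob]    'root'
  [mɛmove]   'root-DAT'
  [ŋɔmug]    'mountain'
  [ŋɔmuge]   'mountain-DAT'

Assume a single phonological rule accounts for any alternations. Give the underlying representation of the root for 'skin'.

/ŋemɛɣ/

The stem for 'skin' ends in [g] in [ŋemɛg] but [ɣ] in [ŋemɛɣe].
Compare 'smoke', with invariant [g] in [ruʒag] and [ruʒage]: an analysis with underlying /g/ and a rule producing [ɣ] before the DAT suffix would wrongly predict alternation here too.
So /ɣ/ is underlying, and a rule of word-final hardening — voiced fricatives become stops word-finally — gives [g].
So 'skin' = /ŋemɛɣ/.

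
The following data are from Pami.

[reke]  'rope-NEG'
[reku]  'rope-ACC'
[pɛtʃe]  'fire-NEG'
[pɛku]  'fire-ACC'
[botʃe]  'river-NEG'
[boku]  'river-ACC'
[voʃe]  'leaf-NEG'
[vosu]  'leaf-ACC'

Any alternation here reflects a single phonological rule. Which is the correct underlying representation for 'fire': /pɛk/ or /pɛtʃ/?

The stem for 'fire' ends in [tʃ] in [pɛtʃe] but [k] in [pɛku].
If /k/ were underlying and a rule turned it into [tʃ] before the NEG suffix, 'rope' would also alternate; but it has [k] in both [reke] and [reku].
So /tʃ/ is underlying, and a rule of depalatalization — palato-alveolar /tʃ/ and /ʃ/ become [k] and [s] when no front vowel follows — gives [k].

/pɛtʃ/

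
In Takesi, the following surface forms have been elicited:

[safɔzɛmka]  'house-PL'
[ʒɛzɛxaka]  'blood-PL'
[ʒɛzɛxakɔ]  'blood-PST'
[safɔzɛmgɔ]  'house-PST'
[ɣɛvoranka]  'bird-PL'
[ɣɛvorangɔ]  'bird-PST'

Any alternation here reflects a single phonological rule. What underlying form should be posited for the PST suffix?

/-gɔ/

The PST morpheme has two allomorphs, [-gɔ] and [-kɔ].
By contrast the PL suffix keeps its initial [k] throughout — that segment must be underlying.
So the underlying form is /-gɔ/, and voiced stops become voiceless after a vowel.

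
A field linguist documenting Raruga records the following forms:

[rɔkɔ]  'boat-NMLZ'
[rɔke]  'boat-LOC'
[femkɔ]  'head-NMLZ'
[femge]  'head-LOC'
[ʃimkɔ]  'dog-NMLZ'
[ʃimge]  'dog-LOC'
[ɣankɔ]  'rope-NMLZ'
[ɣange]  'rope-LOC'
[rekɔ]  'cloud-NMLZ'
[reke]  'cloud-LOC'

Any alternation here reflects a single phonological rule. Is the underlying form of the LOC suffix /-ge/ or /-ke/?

The LOC morpheme has two allomorphs, [-ge] and [-ke].
The NMLZ suffix, which begins with [k], is invariant after every stem; so [k] is not altered by any rule here.
So the underlying form is /-ge/, and voiced stops become voiceless after a vowel.

/-ge/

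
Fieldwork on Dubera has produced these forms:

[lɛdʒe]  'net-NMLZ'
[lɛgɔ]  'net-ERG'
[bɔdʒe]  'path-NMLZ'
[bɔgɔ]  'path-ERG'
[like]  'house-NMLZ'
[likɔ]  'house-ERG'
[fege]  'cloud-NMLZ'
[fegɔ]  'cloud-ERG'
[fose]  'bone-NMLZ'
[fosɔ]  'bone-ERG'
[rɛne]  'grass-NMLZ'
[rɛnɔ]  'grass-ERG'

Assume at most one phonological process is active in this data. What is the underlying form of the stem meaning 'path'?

In [bɔdʒe] and [bɔgɔ] the final segment of 'path' alternates: [dʒ] ~ [g].
But 'cloud' keeps [g] in both environments ([fege], [fegɔ]), so there is no rule changing /g/ to [dʒ] before the NMLZ suffix.
The alternation reflects depalatalization: palato-alveolar /dʒ/ becomes [g] when no front vowel follows. /dʒ/ is underlying.

/bɔdʒ/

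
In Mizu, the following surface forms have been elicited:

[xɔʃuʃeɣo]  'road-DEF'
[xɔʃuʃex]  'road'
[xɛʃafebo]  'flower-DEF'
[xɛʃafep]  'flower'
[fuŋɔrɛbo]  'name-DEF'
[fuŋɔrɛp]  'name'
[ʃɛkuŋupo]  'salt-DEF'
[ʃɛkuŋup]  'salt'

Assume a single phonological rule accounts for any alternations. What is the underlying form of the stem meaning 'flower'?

/xɛʃafeb/

In [xɛʃafebo] and [xɛʃafep] the final segment of 'flower' alternates: [b] ~ [p].
The stem 'salt' ([ʃɛkuŋupo], [ʃɛkuŋup]) shows [p] unchanged in both environments, so [p] cannot be basic with [b] derived before the DEF suffix.
The alternation reflects word-final obstruent devoicing: voiced obstruents become voiceless word-finally. /b/ is underlying.
So 'flower' = /xɛʃafeb/.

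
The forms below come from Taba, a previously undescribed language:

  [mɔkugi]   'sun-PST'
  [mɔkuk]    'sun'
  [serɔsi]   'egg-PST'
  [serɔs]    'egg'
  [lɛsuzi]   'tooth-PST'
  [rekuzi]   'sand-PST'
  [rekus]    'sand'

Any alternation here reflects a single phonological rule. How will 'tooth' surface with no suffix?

[lɛsus]

The stem for 'sand' ends in [z] in [rekuzi] but [s] in [rekus].
If /s/ were underlying and a rule turned it into [z] before the PST suffix, 'egg' would also alternate; but it has [s] in both [serɔsi] and [serɔs].
Therefore /z/ is basic and [s] is derived by word-final obstruent devoicing (voiced obstruents become voiceless word-finally).
The one attested form of 'tooth', [lɛsuzi], shows underlying /lɛsuz/. Applying the same rule word-finally gives [lɛsus].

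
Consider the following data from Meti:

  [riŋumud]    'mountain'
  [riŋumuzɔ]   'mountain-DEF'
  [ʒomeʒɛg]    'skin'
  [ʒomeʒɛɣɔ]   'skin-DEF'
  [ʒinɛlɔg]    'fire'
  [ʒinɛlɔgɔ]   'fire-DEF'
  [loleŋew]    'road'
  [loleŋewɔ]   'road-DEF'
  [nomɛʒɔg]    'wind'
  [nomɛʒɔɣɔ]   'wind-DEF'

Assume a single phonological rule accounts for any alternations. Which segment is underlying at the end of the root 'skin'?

/ɣ/

The stem for 'skin' ends in [g] in [ʒomeʒɛg] but [ɣ] in [ʒomeʒɛɣɔ].
If /g/ were underlying and a rule turned it into [ɣ] before the DEF suffix, 'fire' would also alternate; but it has [g] in both [ʒinɛlɔg] and [ʒinɛlɔgɔ].
Therefore /ɣ/ is basic and [g] is derived by word-final hardening (voiced fricatives become stops word-finally).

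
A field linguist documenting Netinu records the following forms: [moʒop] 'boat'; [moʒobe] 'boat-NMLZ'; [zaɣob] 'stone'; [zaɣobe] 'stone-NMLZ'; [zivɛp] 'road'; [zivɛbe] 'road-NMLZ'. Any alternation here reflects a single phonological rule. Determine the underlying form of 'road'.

/zivɛp/

The stem for 'road' ends in [p] in [zivɛp] but [b] in [zivɛbe].
But 'stone' keeps [b] in both environments ([zaɣob], [zaɣobe]), so there is no rule changing /b/ to [p] in isolation.
The underlying segment must be /p/; voiceless stops become voiced between vowels, yielding [b] there.
So 'road' = /zivɛp/.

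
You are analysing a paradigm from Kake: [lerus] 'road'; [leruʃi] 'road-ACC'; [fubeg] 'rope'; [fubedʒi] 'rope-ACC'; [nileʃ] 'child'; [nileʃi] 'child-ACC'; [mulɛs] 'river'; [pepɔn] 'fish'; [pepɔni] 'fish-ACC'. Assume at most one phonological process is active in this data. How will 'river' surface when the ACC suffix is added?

The root 'road' surfaces as [lerus] and [leruʃi], with a stem-final [s] ~ [ʃ] alternation.
Compare 'child', with invariant [ʃ] in [nileʃ] and [nileʃi]: an analysis with underlying /ʃ/ and a rule producing [s] in isolation would wrongly predict alternation here too.
So /s/ is underlying, and a rule of palatalization before a front vowel — /g/ and /s/ become palato-alveolar [dʒ] and [ʃ] before a front vowel — gives [ʃ].
The one attested form of 'river', [mulɛs], shows underlying /mulɛs/. Applying the same rule before a front vowel gives [mulɛʃi].

[mulɛʃi]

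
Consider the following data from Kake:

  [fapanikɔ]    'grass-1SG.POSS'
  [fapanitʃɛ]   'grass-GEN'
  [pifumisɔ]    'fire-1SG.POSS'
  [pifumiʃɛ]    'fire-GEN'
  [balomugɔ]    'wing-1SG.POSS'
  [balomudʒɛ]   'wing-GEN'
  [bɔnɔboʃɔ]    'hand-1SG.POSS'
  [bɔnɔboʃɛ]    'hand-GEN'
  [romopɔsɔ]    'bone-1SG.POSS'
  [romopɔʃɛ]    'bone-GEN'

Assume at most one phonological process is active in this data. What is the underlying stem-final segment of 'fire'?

/s/

The root 'fire' surfaces as [pifumisɔ] and [pifumiʃɛ], with a stem-final [s] ~ [ʃ] alternation.
Compare 'hand', with invariant [ʃ] in [bɔnɔboʃɔ] and [bɔnɔboʃɛ]: an analysis with underlying /ʃ/ and a rule producing [s] before the 1SG.POSS suffix would wrongly predict alternation here too.
The underlying segment must be /s/; /k/, /g/ and /s/ become palato-alveolar [tʃ], [dʒ] and [ʃ] before a front vowel, yielding [ʃ] there.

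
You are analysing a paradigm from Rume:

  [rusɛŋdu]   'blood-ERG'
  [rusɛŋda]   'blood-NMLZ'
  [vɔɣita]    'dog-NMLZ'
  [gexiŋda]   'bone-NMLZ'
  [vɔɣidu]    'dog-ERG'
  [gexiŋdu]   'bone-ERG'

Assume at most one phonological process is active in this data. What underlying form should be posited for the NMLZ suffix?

The NMLZ morpheme has two allomorphs, [-da] and [-ta].
The ERG suffix, which begins with [d], is invariant after every stem; so [d] is not altered by any rule here.
So the underlying form is /-ta/, and voiceless stops become voiced after a nasal.

/-ta/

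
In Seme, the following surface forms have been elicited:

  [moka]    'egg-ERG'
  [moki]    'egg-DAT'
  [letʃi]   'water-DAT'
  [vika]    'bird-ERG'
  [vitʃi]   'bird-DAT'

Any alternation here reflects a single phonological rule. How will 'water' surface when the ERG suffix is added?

[leka]

In [vika] and [vitʃi] the final segment of 'bird' alternates: [k] ~ [tʃ].
But 'egg' keeps [k] in both environments ([moka], [moki]), so there is no rule changing /k/ to [tʃ] before the DAT suffix.
Therefore /tʃ/ is basic and [k] is derived by depalatalization (palato-alveolar /tʃ/ becomes [k] when no front vowel follows).
The one attested form of 'water', [letʃi], shows underlying /letʃ/. Applying the same rule when no front vowel follows gives [leka].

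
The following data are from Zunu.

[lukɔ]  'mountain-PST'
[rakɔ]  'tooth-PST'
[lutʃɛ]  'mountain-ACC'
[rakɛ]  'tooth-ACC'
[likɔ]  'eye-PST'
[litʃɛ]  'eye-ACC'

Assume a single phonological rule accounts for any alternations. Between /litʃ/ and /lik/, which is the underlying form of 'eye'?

/litʃ/

The root 'eye' surfaces as [likɔ] and [litʃɛ], with a stem-final [k] ~ [tʃ] alternation.
But 'tooth' keeps [k] in both environments ([rakɔ], [rakɛ]), so there is no rule changing /k/ to [tʃ] before the ACC suffix.
The alternation reflects depalatalization: palato-alveolar /tʃ/ becomes [k] when no front vowel follows. /tʃ/ is underlying.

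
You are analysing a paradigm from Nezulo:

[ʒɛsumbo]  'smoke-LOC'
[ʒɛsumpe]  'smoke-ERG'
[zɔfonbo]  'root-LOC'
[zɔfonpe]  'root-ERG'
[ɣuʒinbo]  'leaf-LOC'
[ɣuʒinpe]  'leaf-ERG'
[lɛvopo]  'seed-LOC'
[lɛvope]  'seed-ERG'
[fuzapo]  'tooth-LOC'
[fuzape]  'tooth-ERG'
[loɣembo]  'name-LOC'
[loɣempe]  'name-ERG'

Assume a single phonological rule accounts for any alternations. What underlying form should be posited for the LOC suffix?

/-bo/

The LOC suffix surfaces as [-bo] and [-po], depending on the final segment of the stem.
By contrast the ERG suffix keeps its initial [p] throughout — that segment must be underlying.
The LOC suffix is therefore /-bo/ underlyingly, with post-vocalic devoicing: voiced stops become voiceless after a vowel.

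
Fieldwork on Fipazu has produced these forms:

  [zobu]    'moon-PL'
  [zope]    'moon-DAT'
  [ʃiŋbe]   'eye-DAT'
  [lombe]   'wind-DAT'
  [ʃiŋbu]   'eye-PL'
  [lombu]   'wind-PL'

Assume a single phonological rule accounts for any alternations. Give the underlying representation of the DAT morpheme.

/-pe/

The DAT suffix surfaces as [-be] and [-pe], depending on the final segment of the stem.
The PL suffix, which begins with [b], is invariant after every stem; so [b] is not altered by any rule here.
So the underlying form is /-pe/, and voiceless stops become voiced after a nasal.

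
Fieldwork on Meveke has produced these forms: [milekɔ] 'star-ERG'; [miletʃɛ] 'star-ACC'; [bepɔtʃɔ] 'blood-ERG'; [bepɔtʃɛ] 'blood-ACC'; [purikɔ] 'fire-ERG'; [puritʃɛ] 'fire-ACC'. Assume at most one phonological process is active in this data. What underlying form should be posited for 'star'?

/milek/

The root 'star' surfaces as [milekɔ] and [miletʃɛ], with a stem-final [k] ~ [tʃ] alternation.
But 'blood' keeps [tʃ] in both environments ([bepɔtʃɔ], [bepɔtʃɛ]), so there is no rule changing /tʃ/ to [k] before the ERG suffix.
So /k/ is underlying, and a rule of palatalization before a front vowel — /k/ becomes palato-alveolar [tʃ] before a front vowel — gives [tʃ].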